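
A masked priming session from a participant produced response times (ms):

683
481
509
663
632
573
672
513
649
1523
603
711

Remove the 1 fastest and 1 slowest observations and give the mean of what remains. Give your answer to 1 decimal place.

620.8 ms

Sorted: 481, 509, 513, 573, 603, 632, 649, 663, 672, 683, 711, 1523
Drop lowest 1 (481) and highest 1 (1523)
Remaining (n=10): Σ = 6208, mean = 6208/10 = 620.800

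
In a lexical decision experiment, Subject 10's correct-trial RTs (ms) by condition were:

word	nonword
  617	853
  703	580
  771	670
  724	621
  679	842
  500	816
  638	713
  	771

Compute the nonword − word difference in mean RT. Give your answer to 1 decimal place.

71.5 ms

M(word) = 4632/7 = 661.714
M(nonword) = 5866/8 = 733.250
Difference = 733.250 − 661.714 = 71.536 ms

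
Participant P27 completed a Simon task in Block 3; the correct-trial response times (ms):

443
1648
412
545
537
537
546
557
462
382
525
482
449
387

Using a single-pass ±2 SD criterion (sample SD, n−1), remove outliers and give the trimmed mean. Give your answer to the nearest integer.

n = 14, ΣRT = 7912, M = 565.143
Σ(x−M)² = 1311301.71; s = √(1311301.71/13) = 317.599
Cutoffs: 565.143 ± 2·317.599 → [-70.1, 1200.3]
Outside: 1648 → excluded.
Retained (n=13): Σ = 6264, mean = 6264/13 = 481.846

482 ms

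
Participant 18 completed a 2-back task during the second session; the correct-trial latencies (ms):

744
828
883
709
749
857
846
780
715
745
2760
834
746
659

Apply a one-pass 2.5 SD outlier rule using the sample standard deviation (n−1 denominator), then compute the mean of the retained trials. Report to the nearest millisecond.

n = 14, ΣRT = 12855, M = 918.214
Σ(x−M)² = 3707614.36; s = √(3707614.36/13) = 534.042
Cutoffs: 918.214 ± 2.5·534.042 → [-416.9, 2253.3]
Outside: 2760 → excluded.
Retained (n=13): Σ = 10095, mean = 10095/13 = 776.538

777 ms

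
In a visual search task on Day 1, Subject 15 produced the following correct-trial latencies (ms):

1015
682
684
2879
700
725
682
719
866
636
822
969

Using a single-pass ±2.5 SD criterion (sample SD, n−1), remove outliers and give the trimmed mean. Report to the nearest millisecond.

773 ms

n = 12, ΣRT = 11379, M = 948.250
Σ(x−M)² = 4228516.25; s = √(4228516.25/11) = 620.009
Cutoffs: 948.250 ± 2.5·620.009 → [-601.8, 2498.3]
Outside: 2879 → excluded.
Retained (n=11): Σ = 8500, mean = 8500/11 = 772.727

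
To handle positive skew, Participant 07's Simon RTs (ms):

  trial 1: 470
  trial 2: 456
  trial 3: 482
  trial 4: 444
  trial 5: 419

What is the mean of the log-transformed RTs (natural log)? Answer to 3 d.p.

ln(RT): 6.1527, 6.1225, 6.1779, 6.0958, 6.0379
Σ ln(RT) = 30.5869
Mean = 30.5869/5 = 6.11737

6.117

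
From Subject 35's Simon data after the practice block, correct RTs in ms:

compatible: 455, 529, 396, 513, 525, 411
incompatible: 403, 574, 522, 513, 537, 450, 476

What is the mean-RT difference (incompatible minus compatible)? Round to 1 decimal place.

24.9 ms

M(compatible) = 2829/6 = 471.500
M(incompatible) = 3475/7 = 496.429
Difference = 496.429 − 471.500 = 24.929 ms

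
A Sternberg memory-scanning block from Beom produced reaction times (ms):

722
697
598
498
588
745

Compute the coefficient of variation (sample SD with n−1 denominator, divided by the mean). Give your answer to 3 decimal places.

n = 6, Σ = 3848, M = 641.3333
Σ(x−M)² = 45619.333; s = √(45619.333/5) = 95.5189
CV = 95.5189 / 641.3333 = 0.14894

0.149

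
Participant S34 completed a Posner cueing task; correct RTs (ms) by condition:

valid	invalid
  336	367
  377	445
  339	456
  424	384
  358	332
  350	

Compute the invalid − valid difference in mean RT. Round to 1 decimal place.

32.8 ms

M(valid) = 2184/6 = 364.000
M(invalid) = 1984/5 = 396.800
Difference = 396.800 − 364.000 = 32.800 ms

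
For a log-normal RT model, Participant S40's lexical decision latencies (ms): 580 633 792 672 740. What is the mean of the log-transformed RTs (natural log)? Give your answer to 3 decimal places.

ln(RT): 6.3630, 6.4505, 6.6746, 6.5103, 6.6067
Σ ln(RT) = 32.6050
Mean = 32.6050/5 = 6.52099

6.521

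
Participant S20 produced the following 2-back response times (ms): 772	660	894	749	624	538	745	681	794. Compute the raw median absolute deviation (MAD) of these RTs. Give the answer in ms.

64 ms

Sorted: 538, 624, 660, 681, 745, 749, 772, 794, 894 → median = 745
|x − 745|: 27, 85, 149, 4, 121, 207, 0, 64, 49
Sorted deviations: 0, 4, 27, 49, 64, 85, 121, 149, 207 → MAD = 64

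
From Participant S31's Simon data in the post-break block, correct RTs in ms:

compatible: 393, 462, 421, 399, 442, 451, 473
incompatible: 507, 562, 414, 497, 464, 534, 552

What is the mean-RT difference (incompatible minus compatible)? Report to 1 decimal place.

M(compatible) = 3041/7 = 434.429
M(incompatible) = 3530/7 = 504.286
Difference = 504.286 − 434.429 = 69.857 ms

69.9 ms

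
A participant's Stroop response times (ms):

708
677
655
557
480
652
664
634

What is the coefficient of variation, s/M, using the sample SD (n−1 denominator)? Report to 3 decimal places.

0.118

n = 8, Σ = 5027, M = 628.3750
Σ(x−M)² = 38381.875; s = √(38381.875/7) = 74.0481
CV = 74.0481 / 628.3750 = 0.11784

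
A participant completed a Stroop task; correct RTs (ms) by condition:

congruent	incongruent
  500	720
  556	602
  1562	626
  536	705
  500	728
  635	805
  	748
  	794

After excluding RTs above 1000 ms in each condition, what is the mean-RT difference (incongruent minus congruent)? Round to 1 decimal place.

170.6 ms

congruent: exclude 1562
M(congruent) = 2727/5 = 545.400
M(incongruent) = 5728/8 = 716.000
Difference = 716.000 − 545.400 = 170.600 ms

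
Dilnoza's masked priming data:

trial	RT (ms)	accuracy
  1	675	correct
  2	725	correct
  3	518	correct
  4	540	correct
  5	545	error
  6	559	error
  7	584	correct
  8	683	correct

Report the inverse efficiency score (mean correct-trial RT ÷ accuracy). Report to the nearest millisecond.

828 ms

Correct trials (n=6): 675, 725, 518, 540, 584, 683
Mean correct RT = 3725/6 = 620.8333 ms
Proportion correct = 6/8
IES = 620.8333 / (6/8) = 827.778 ms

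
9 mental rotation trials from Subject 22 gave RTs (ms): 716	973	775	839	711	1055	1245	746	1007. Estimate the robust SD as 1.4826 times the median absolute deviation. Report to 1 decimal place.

Sorted: 711, 716, 746, 775, 839, 973, 1007, 1055, 1245 → median = 839
|x − 839| sorted: 0, 64, 93, 123, 128, 134, 168, 216, 406 → MAD = 128
Robust SD ≈ 1.4826 × 128 = 189.773

189.8 ms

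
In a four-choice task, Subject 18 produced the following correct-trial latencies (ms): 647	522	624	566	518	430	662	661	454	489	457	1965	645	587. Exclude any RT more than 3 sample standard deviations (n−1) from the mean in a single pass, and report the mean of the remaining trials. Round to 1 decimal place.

558.6 ms

n = 14, ΣRT = 9227, M = 659.071
Σ(x−M)² = 1923866.93; s = √(1923866.93/13) = 384.694
Cutoffs: 659.071 ± 3·384.694 → [-495.0, 1813.2]
Outside: 1965 → excluded.
Retained (n=13): Σ = 7262, mean = 7262/13 = 558.615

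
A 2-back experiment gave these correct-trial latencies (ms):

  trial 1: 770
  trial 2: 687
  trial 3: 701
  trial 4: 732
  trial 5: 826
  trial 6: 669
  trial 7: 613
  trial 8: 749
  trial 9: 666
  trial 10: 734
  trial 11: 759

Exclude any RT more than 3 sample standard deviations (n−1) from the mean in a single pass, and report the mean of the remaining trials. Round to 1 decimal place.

718.7 ms

n = 11, ΣRT = 7906, M = 718.727
Σ(x−M)² = 34836.18; s = √(34836.18/10) = 59.022
Cutoffs: 718.727 ± 3·59.022 → [541.7, 895.8]
No RTs fall outside the cutoffs; all 11 retained. Mean = 7906/11 = 718.727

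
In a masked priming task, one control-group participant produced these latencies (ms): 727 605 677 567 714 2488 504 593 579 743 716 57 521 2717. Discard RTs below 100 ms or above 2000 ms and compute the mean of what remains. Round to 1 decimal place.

631.5 ms

Excluded: 57, 2488, 2717
Retained (n=11): Σ = 6946
Mean = 6946/11 = 631.4545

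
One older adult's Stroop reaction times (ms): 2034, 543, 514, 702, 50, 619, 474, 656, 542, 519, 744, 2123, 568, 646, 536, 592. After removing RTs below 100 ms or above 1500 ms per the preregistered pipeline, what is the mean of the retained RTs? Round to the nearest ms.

Excluded: 50, 2034, 2123
Retained (n=13): Σ = 7655
Mean = 7655/13 = 588.8462

589 ms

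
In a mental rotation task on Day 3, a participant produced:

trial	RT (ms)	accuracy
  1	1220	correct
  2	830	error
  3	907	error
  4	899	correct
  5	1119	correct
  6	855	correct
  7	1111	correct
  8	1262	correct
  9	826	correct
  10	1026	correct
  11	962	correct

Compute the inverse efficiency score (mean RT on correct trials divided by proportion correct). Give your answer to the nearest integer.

1260 ms

Correct trials (n=9): 1220, 899, 1119, 855, 1111, 1262, 826, 1026, 962
Mean correct RT = 9280/9 = 1031.1111 ms
Proportion correct = 9/11
IES = 1031.1111 / (9/11) = 1260.247 ms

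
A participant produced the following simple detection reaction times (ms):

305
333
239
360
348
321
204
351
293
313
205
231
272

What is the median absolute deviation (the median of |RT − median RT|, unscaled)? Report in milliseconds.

Sorted: 204, 205, 231, 239, 272, 293, 305, 313, 321, 333, 348, 351, 360 → median = 305
|x − 305|: 0, 28, 66, 55, 43, 16, 101, 46, 12, 8, 100, 74, 33
Sorted deviations: 0, 8, 12, 16, 28, 33, 43, 46, 55, 66, 74, 100, 101 → MAD = 43

43 ms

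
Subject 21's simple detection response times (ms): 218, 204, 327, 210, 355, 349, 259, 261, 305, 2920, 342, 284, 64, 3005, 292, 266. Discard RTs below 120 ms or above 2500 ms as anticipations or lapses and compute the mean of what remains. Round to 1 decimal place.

Excluded: 64, 2920, 3005
Retained (n=13): Σ = 3672
Mean = 3672/13 = 282.4615

282.5 ms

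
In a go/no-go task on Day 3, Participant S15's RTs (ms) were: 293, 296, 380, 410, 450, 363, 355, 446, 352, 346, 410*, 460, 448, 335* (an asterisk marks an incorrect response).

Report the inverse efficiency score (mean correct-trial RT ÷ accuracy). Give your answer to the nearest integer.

Correct trials (n=12): 293, 296, 380, 410, 450, 363, 355, 446, 352, 346, 460, 448
Mean correct RT = 4599/12 = 383.2500 ms
Proportion correct = 12/14
IES = 383.2500 / (12/14) = 447.125 ms

447 ms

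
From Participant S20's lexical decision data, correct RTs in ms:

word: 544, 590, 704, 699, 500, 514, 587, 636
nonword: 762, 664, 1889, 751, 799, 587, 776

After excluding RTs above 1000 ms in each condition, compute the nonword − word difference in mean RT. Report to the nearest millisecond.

nonword: exclude 1889
M(word) = 4774/8 = 596.750
M(nonword) = 4339/6 = 723.167
Difference = 723.167 − 596.750 = 126.417 ms

126 ms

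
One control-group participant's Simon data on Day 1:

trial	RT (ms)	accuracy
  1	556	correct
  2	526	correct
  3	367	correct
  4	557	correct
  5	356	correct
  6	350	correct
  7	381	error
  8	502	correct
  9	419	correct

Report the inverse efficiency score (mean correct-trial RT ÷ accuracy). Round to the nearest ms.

Correct trials (n=8): 556, 526, 367, 557, 356, 350, 502, 419
Mean correct RT = 3633/8 = 454.1250 ms
Proportion correct = 8/9
IES = 454.1250 / (8/9) = 510.891 ms

511 ms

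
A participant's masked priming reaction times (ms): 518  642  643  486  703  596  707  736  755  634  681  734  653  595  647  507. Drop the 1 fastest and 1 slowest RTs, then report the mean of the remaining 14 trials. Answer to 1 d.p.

Sorted: 486, 507, 518, 595, 596, 634, 642, 643, 647, 653, 681, 703, 707, 734, 736, 755
Drop lowest 1 (486) and highest 1 (755)
Remaining (n=14): Σ = 8996, mean = 8996/14 = 642.571

642.6 ms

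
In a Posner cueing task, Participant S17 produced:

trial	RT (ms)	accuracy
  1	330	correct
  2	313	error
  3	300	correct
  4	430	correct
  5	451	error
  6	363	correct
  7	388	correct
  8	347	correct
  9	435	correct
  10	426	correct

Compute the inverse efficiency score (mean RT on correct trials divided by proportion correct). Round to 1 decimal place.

471.7 ms

Correct trials (n=8): 330, 300, 430, 363, 388, 347, 435, 426
Mean correct RT = 3019/8 = 377.3750 ms
Proportion correct = 8/10
IES = 377.3750 / (8/10) = 471.719 ms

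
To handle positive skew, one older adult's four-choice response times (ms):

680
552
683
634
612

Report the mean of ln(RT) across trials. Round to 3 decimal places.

ln(RT): 6.5221, 6.3135, 6.5265, 6.4520, 6.4167
Σ ln(RT) = 32.2309
Mean = 32.2309/5 = 6.44618

6.446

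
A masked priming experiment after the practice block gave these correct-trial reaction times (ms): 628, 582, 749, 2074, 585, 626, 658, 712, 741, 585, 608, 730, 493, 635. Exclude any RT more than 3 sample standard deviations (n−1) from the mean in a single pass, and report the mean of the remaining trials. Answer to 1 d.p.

640.9 ms

n = 14, ΣRT = 10406, M = 743.286
Σ(x−M)² = 1975106.86; s = √(1975106.86/13) = 389.784
Cutoffs: 743.286 ± 3·389.784 → [-426.1, 1912.6]
Outside: 2074 → excluded.
Retained (n=13): Σ = 8332, mean = 8332/13 = 640.923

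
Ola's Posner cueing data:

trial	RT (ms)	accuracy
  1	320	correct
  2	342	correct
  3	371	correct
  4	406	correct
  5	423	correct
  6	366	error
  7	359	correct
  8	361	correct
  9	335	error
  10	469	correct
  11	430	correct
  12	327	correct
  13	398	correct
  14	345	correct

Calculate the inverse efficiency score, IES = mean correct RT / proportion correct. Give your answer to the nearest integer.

442 ms

Correct trials (n=12): 320, 342, 371, 406, 423, 359, 361, 469, 430, 327, 398, 345
Mean correct RT = 4551/12 = 379.2500 ms
Proportion correct = 12/14
IES = 379.2500 / (12/14) = 442.458 ms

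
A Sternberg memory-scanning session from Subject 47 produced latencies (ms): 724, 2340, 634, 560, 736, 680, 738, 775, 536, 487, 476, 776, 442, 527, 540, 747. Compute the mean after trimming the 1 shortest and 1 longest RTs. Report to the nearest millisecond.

638 ms

Sorted: 442, 476, 487, 527, 536, 540, 560, 634, 680, 724, 736, 738, 747, 775, 776, 2340
Drop lowest 1 (442) and highest 1 (2340)
Remaining (n=14): Σ = 8936, mean = 8936/14 = 638.286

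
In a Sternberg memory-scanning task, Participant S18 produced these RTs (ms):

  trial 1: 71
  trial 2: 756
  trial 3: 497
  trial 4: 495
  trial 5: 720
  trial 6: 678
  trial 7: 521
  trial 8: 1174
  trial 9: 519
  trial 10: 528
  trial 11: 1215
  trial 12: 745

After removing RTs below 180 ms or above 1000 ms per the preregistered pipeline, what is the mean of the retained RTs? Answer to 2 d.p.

Excluded: 71, 1174, 1215
Retained (n=9): Σ = 5459
Mean = 5459/9 = 606.5556

606.56 ms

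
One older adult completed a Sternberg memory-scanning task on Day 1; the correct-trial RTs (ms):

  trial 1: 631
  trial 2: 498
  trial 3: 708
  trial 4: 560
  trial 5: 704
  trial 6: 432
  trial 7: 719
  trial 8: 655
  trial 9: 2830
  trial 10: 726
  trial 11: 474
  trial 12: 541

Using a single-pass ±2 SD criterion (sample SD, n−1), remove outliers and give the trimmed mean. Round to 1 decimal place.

n = 12, ΣRT = 9478, M = 789.833
Σ(x−M)² = 4656547.67; s = √(4656547.67/11) = 650.632
Cutoffs: 789.833 ± 2·650.632 → [-511.4, 2091.1]
Outside: 2830 → excluded.
Retained (n=11): Σ = 6648, mean = 6648/11 = 604.364

604.4 ms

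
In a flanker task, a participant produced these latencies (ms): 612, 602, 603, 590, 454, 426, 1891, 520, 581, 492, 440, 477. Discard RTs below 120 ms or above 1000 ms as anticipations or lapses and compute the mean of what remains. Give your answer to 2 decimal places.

527.00 ms

Excluded: 1891
Retained (n=11): Σ = 5797
Mean = 5797/11 = 527.0000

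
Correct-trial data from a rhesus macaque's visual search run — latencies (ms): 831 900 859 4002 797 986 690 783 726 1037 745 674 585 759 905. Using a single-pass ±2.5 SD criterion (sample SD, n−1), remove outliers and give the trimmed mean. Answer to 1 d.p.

805.5 ms

n = 15, ΣRT = 15279, M = 1018.600
Σ(x−M)² = 9736927.60; s = √(9736927.60/14) = 833.963
Cutoffs: 1018.600 ± 2.5·833.963 → [-1066.3, 3103.5]
Outside: 4002 → excluded.
Retained (n=14): Σ = 11277, mean = 11277/14 = 805.500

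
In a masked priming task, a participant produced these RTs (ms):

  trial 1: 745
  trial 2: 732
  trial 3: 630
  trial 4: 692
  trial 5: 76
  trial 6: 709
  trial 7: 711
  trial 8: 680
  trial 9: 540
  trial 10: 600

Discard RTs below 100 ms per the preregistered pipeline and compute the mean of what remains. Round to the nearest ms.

671 ms

Excluded: 76
Retained (n=9): Σ = 6039
Mean = 6039/9 = 671.0000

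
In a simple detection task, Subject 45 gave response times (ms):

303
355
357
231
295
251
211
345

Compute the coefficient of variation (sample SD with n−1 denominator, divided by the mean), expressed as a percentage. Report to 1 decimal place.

n = 8, Σ = 2348, M = 293.5000
Σ(x−M)² = 23078.000; s = √(23078.000/7) = 57.4183
CV = 57.4183 / 293.5000 = 0.19563 = 19.563%

19.6%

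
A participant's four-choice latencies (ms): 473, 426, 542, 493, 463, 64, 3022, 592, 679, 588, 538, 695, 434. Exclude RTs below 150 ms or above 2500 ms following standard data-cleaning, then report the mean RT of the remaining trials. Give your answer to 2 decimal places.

538.45 ms

Excluded: 64, 3022
Retained (n=11): Σ = 5923
Mean = 5923/11 = 538.4545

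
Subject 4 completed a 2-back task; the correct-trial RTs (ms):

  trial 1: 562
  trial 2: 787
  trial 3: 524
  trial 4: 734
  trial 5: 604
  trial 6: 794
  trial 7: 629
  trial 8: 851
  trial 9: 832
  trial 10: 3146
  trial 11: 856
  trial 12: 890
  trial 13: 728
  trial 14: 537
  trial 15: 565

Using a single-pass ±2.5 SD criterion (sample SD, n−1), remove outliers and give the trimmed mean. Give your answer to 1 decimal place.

n = 15, ΣRT = 13039, M = 869.267
Σ(x−M)² = 5781224.93; s = √(5781224.93/14) = 642.608
Cutoffs: 869.267 ± 2.5·642.608 → [-737.3, 2475.8]
Outside: 3146 → excluded.
Retained (n=14): Σ = 9893, mean = 9893/14 = 706.643

706.6 ms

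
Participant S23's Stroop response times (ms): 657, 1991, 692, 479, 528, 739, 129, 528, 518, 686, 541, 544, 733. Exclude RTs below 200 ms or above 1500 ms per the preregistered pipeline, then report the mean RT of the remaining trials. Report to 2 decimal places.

Excluded: 129, 1991
Retained (n=11): Σ = 6645
Mean = 6645/11 = 604.0909

604.09 ms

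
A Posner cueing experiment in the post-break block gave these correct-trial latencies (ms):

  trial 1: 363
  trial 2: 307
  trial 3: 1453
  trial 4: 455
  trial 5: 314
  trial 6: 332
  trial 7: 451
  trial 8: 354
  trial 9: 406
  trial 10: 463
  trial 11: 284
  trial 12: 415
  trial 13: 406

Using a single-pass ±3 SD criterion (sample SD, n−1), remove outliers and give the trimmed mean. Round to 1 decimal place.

379.2 ms

n = 13, ΣRT = 6003, M = 461.769
Σ(x−M)² = 1106710.31; s = √(1106710.31/12) = 303.687
Cutoffs: 461.769 ± 3·303.687 → [-449.3, 1372.8]
Outside: 1453 → excluded.
Retained (n=12): Σ = 4550, mean = 4550/12 = 379.167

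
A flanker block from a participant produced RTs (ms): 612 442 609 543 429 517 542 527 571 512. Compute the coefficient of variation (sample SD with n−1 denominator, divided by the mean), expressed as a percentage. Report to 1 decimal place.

n = 10, Σ = 5304, M = 530.4000
Σ(x−M)² = 33404.400; s = √(33404.400/9) = 60.9229
CV = 60.9229 / 530.4000 = 0.11486 = 11.486%

11.5%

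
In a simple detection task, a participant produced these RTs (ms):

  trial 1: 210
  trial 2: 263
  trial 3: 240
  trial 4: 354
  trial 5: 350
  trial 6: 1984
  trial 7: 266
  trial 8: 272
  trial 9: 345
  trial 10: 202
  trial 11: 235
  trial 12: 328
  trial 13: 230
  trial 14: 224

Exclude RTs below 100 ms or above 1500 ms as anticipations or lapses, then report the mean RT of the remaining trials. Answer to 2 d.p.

Excluded: 1984
Retained (n=13): Σ = 3519
Mean = 3519/13 = 270.6923

270.69 ms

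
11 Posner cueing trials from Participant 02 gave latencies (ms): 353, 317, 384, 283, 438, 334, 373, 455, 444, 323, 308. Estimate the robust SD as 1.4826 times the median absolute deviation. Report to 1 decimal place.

53.4 ms

Sorted: 283, 308, 317, 323, 334, 353, 373, 384, 438, 444, 455 → median = 353
|x − 353| sorted: 0, 19, 20, 30, 31, 36, 45, 70, 85, 91, 102 → MAD = 36
Robust SD ≈ 1.4826 × 36 = 53.374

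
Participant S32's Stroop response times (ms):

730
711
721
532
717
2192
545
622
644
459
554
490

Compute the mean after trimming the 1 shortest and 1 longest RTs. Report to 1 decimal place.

Sorted: 459, 490, 532, 545, 554, 622, 644, 711, 717, 721, 730, 2192
Drop lowest 1 (459) and highest 1 (2192)
Remaining (n=10): Σ = 6266, mean = 6266/10 = 626.600

626.6 ms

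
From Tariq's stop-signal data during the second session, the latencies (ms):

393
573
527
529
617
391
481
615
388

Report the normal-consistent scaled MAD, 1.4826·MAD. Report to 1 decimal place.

130.5 ms

Sorted: 388, 391, 393, 481, 527, 529, 573, 615, 617 → median = 527
|x − 527| sorted: 0, 2, 46, 46, 88, 90, 134, 136, 139 → MAD = 88
Robust SD ≈ 1.4826 × 88 = 130.469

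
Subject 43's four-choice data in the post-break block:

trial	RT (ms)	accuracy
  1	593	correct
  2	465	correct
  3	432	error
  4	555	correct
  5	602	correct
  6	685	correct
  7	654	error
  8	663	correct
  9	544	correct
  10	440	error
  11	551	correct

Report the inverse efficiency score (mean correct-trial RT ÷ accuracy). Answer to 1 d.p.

800.6 ms

Correct trials (n=8): 593, 465, 555, 602, 685, 663, 544, 551
Mean correct RT = 4658/8 = 582.2500 ms
Proportion correct = 8/11
IES = 582.2500 / (8/11) = 800.594 ms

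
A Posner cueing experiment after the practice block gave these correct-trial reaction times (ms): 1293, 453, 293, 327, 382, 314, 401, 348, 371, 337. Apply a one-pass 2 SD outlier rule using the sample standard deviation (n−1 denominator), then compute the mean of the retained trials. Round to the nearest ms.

n = 10, ΣRT = 4519, M = 451.900
Σ(x−M)² = 805334.90; s = √(805334.90/9) = 299.135
Cutoffs: 451.900 ± 2·299.135 → [-146.4, 1050.2]
Outside: 1293 → excluded.
Retained (n=9): Σ = 3226, mean = 3226/9 = 358.444

358 ms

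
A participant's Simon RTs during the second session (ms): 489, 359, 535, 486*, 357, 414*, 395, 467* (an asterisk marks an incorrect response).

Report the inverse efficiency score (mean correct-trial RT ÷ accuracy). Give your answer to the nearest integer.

Correct trials (n=5): 489, 359, 535, 357, 395
Mean correct RT = 2135/5 = 427.0000 ms
Proportion correct = 5/8
IES = 427.0000 / (5/8) = 683.200 ms

683 ms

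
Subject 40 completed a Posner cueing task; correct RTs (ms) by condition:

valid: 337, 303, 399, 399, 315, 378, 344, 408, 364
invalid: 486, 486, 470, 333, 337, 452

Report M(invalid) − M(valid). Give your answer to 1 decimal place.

66.6 ms

M(valid) = 3247/9 = 360.778
M(invalid) = 2564/6 = 427.333
Difference = 427.333 − 360.778 = 66.556 ms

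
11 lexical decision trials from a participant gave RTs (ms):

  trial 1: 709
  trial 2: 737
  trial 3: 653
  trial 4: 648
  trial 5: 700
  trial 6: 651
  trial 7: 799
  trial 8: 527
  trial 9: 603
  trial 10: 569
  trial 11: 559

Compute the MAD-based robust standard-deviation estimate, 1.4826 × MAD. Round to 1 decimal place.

86.0 ms

Sorted: 527, 559, 569, 603, 648, 651, 653, 700, 709, 737, 799 → median = 651
|x − 651| sorted: 0, 2, 3, 48, 49, 58, 82, 86, 92, 124, 148 → MAD = 58
Robust SD ≈ 1.4826 × 58 = 85.991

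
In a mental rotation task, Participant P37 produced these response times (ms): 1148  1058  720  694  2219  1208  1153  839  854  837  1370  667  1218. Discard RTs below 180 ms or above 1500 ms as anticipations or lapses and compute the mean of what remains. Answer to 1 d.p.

980.5 ms

Excluded: 2219
Retained (n=12): Σ = 11766
Mean = 11766/12 = 980.5000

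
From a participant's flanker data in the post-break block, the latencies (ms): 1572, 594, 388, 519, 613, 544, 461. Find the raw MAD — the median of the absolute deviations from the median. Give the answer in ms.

69 ms

Sorted: 388, 461, 519, 544, 594, 613, 1572 → median = 544
|x − 544|: 1028, 50, 156, 25, 69, 0, 83
Sorted deviations: 0, 25, 50, 69, 83, 156, 1028 → MAD = 69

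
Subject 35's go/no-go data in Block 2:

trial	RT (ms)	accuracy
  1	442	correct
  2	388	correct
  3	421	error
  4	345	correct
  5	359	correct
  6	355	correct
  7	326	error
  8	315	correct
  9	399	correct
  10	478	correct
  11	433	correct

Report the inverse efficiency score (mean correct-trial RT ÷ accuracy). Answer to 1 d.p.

477.2 ms

Correct trials (n=9): 442, 388, 345, 359, 355, 315, 399, 478, 433
Mean correct RT = 3514/9 = 390.4444 ms
Proportion correct = 9/11
IES = 390.4444 / (9/11) = 477.210 ms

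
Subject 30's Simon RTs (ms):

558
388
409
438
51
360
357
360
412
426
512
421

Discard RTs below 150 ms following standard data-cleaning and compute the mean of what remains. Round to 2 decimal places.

421.91 ms

Excluded: 51
Retained (n=11): Σ = 4641
Mean = 4641/11 = 421.9091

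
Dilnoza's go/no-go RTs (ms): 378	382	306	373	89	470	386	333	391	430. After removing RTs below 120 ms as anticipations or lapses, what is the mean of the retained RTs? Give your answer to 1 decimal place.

Excluded: 89
Retained (n=9): Σ = 3449
Mean = 3449/9 = 383.2222

383.2 ms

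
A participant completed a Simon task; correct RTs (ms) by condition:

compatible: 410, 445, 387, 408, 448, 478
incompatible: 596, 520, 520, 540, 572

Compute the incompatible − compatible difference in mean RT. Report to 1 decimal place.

M(compatible) = 2576/6 = 429.333
M(incompatible) = 2748/5 = 549.600
Difference = 549.600 − 429.333 = 120.267 ms

120.3 ms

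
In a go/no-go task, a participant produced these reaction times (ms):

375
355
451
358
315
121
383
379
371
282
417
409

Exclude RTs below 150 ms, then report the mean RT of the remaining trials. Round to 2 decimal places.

372.27 ms

Excluded: 121
Retained (n=11): Σ = 4095
Mean = 4095/11 = 372.2727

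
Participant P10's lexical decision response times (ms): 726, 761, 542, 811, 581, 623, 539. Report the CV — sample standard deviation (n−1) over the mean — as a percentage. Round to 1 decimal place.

n = 7, Σ = 4583, M = 654.7143
Σ(x−M)² = 73337.429; s = √(73337.429/6) = 110.5572
CV = 110.5572 / 654.7143 = 0.16886 = 16.886%

16.9%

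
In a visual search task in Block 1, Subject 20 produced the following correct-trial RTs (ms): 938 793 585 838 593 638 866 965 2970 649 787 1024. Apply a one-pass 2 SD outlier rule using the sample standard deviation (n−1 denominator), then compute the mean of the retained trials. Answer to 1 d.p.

n = 12, ΣRT = 11646, M = 970.500
Σ(x−M)² = 4600639.00; s = √(4600639.00/11) = 646.715
Cutoffs: 970.500 ± 2·646.715 → [-322.9, 2263.9]
Outside: 2970 → excluded.
Retained (n=11): Σ = 8676, mean = 8676/11 = 788.727

788.7 ms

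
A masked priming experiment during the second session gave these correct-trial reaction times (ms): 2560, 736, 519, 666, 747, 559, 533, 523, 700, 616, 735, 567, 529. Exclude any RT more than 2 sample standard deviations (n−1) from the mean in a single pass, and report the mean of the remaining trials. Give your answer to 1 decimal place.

619.2 ms

n = 13, ΣRT = 9990, M = 768.462
Σ(x−M)² = 3570401.23; s = √(3570401.23/12) = 545.466
Cutoffs: 768.462 ± 2·545.466 → [-322.5, 1859.4]
Outside: 2560 → excluded.
Retained (n=12): Σ = 7430, mean = 7430/12 = 619.167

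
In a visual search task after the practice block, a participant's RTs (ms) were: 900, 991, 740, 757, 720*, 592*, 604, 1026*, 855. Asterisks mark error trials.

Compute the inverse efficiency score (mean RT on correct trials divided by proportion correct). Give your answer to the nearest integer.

Correct trials (n=6): 900, 991, 740, 757, 604, 855
Mean correct RT = 4847/6 = 807.8333 ms
Proportion correct = 6/9
IES = 807.8333 / (6/9) = 1211.750 ms

1212 ms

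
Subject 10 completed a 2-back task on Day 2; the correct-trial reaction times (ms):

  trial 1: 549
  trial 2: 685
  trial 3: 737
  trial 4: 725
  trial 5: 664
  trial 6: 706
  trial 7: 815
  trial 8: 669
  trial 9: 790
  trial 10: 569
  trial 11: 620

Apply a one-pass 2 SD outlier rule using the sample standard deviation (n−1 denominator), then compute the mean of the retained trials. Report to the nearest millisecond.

n = 11, ΣRT = 7529, M = 684.455
Σ(x−M)² = 69540.73; s = √(69540.73/10) = 83.391
Cutoffs: 684.455 ± 2·83.391 → [517.7, 851.2]
No RTs fall outside the cutoffs; all 11 retained. Mean = 7529/11 = 684.455

684 ms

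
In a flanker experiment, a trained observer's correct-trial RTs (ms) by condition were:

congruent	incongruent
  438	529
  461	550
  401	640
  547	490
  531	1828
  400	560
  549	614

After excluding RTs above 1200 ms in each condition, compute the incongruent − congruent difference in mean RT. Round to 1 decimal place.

incongruent: exclude 1828
M(congruent) = 3327/7 = 475.286
M(incongruent) = 3383/6 = 563.833
Difference = 563.833 − 475.286 = 88.548 ms

88.5 ms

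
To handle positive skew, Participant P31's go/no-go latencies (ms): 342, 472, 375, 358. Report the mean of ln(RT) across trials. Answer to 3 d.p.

5.950

ln(RT): 5.8348, 6.1570, 5.9269, 5.8805
Σ ln(RT) = 23.7992
Mean = 23.7992/4 = 5.94981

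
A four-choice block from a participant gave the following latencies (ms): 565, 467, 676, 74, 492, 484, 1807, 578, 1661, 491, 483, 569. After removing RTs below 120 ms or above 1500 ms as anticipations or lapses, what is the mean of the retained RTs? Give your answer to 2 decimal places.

Excluded: 74, 1661, 1807
Retained (n=9): Σ = 4805
Mean = 4805/9 = 533.8889

533.89 ms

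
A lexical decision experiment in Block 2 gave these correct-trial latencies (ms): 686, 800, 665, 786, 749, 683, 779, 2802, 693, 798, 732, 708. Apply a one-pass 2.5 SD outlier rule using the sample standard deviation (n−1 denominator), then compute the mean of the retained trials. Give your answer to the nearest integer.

734 ms

n = 12, ΣRT = 10881, M = 906.750
Σ(x−M)² = 3943946.25; s = √(3943946.25/11) = 598.783
Cutoffs: 906.750 ± 2.5·598.783 → [-590.2, 2403.7]
Outside: 2802 → excluded.
Retained (n=11): Σ = 8079, mean = 8079/11 = 734.455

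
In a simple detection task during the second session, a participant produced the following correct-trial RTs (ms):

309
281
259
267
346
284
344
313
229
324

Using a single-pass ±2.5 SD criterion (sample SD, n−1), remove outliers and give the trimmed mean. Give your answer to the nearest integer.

296 ms

n = 10, ΣRT = 2956, M = 295.600
Σ(x−M)² = 13112.40; s = √(13112.40/9) = 38.170
Cutoffs: 295.600 ± 2.5·38.170 → [200.2, 391.0]
No RTs fall outside the cutoffs; all 10 retained. Mean = 2956/10 = 295.600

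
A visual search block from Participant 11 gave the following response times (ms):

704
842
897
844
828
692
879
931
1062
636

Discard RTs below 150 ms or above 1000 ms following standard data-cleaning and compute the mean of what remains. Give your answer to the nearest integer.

806 ms

Excluded: 1062
Retained (n=9): Σ = 7253
Mean = 7253/9 = 805.8889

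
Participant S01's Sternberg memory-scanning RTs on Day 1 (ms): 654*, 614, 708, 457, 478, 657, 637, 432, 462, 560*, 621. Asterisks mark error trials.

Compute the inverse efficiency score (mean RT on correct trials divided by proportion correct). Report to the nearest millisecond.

688 ms

Correct trials (n=9): 614, 708, 457, 478, 657, 637, 432, 462, 621
Mean correct RT = 5066/9 = 562.8889 ms
Proportion correct = 9/11
IES = 562.8889 / (9/11) = 687.975 ms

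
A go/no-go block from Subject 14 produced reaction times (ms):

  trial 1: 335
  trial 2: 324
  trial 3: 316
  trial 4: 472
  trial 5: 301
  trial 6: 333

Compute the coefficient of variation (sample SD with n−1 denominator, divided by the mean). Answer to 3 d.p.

0.180

n = 6, Σ = 2081, M = 346.8333
Σ(x−M)² = 19570.833; s = √(19570.833/5) = 62.5633
CV = 62.5633 / 346.8333 = 0.18038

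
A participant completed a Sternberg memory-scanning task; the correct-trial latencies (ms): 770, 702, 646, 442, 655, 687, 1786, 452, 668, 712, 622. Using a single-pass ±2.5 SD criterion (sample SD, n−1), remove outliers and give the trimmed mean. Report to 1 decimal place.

635.6 ms

n = 11, ΣRT = 8142, M = 740.182
Σ(x−M)² = 1306969.64; s = √(1306969.64/10) = 361.520
Cutoffs: 740.182 ± 2.5·361.520 → [-163.6, 1644.0]
Outside: 1786 → excluded.
Retained (n=10): Σ = 6356, mean = 6356/10 = 635.600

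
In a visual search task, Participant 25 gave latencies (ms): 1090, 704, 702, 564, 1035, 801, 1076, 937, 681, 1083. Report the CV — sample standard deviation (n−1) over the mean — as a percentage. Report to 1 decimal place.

23.0%

n = 10, Σ = 8673, M = 867.3000
Σ(x−M)² = 357744.100; s = √(357744.100/9) = 199.3724
CV = 199.3724 / 867.3000 = 0.22988 = 22.988%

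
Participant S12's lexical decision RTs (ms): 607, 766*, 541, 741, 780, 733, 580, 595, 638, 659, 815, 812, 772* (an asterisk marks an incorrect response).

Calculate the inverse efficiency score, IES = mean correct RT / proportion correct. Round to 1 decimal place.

805.9 ms

Correct trials (n=11): 607, 541, 741, 780, 733, 580, 595, 638, 659, 815, 812
Mean correct RT = 7501/11 = 681.9091 ms
Proportion correct = 11/13
IES = 681.9091 / (11/13) = 805.893 ms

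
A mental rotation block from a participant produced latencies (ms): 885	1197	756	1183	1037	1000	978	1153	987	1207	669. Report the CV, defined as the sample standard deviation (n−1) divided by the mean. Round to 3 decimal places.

0.179

n = 11, Σ = 11052, M = 1004.7273
Σ(x−M)² = 322654.182; s = √(322654.182/10) = 179.6258
CV = 179.6258 / 1004.7273 = 0.17878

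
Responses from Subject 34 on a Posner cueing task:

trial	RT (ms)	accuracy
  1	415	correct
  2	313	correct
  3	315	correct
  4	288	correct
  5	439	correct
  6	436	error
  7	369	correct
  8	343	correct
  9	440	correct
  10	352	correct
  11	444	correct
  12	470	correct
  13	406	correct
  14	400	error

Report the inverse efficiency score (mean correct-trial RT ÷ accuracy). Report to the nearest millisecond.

Correct trials (n=12): 415, 313, 315, 288, 439, 369, 343, 440, 352, 444, 470, 406
Mean correct RT = 4594/12 = 382.8333 ms
Proportion correct = 12/14
IES = 382.8333 / (12/14) = 446.639 ms

447 ms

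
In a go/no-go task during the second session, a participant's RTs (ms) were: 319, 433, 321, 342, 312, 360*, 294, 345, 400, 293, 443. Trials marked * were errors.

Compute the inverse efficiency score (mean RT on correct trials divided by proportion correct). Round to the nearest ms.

385 ms

Correct trials (n=10): 319, 433, 321, 342, 312, 294, 345, 400, 293, 443
Mean correct RT = 3502/10 = 350.2000 ms
Proportion correct = 10/11
IES = 350.2000 / (10/11) = 385.220 ms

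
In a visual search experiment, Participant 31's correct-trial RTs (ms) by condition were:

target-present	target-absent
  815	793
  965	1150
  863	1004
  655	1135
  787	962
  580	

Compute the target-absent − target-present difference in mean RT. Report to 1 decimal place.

M(target-present) = 4665/6 = 777.500
M(target-absent) = 5044/5 = 1008.800
Difference = 1008.800 − 777.500 = 231.300 ms

231.3 ms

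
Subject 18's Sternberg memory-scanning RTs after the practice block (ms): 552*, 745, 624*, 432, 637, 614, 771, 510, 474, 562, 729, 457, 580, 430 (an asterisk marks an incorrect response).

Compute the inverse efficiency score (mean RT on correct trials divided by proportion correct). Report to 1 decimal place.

Correct trials (n=12): 745, 432, 637, 614, 771, 510, 474, 562, 729, 457, 580, 430
Mean correct RT = 6941/12 = 578.4167 ms
Proportion correct = 12/14
IES = 578.4167 / (12/14) = 674.819 ms

674.8 ms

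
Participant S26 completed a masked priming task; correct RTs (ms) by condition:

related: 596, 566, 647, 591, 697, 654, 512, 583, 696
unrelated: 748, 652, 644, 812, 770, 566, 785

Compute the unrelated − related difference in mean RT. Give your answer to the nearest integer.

95 ms

M(related) = 5542/9 = 615.778
M(unrelated) = 4977/7 = 711.000
Difference = 711.000 − 615.778 = 95.222 ms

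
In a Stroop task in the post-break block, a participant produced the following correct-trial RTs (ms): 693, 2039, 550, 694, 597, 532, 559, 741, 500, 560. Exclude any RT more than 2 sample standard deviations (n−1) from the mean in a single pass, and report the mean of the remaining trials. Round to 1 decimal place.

n = 10, ΣRT = 7465, M = 746.500
Σ(x−M)² = 1913878.50; s = √(1913878.50/9) = 461.143
Cutoffs: 746.500 ± 2·461.143 → [-175.8, 1668.8]
Outside: 2039 → excluded.
Retained (n=9): Σ = 5426, mean = 5426/9 = 602.889

602.9 ms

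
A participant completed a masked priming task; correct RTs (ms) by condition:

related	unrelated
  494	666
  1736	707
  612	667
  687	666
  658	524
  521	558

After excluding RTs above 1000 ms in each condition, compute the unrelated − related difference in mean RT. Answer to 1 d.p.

36.9 ms

related: exclude 1736
M(related) = 2972/5 = 594.400
M(unrelated) = 3788/6 = 631.333
Difference = 631.333 − 594.400 = 36.933 ms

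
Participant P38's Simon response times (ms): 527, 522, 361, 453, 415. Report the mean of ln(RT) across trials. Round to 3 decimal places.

6.112

ln(RT): 6.2672, 6.2577, 5.8889, 6.1159, 6.0283
Σ ln(RT) = 30.5579
Mean = 30.5579/5 = 6.11158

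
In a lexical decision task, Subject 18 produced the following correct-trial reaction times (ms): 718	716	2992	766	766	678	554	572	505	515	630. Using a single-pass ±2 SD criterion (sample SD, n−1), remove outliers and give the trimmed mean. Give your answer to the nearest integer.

642 ms

n = 11, ΣRT = 9412, M = 855.636
Σ(x−M)² = 5111440.55; s = √(5111440.55/10) = 714.943
Cutoffs: 855.636 ± 2·714.943 → [-574.3, 2285.5]
Outside: 2992 → excluded.
Retained (n=10): Σ = 6420, mean = 6420/10 = 642.000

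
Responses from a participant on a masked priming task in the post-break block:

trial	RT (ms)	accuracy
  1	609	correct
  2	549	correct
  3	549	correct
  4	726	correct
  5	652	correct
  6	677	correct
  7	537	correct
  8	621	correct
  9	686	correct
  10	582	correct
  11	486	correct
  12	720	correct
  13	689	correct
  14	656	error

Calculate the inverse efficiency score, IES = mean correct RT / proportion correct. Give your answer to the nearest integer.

Correct trials (n=13): 609, 549, 549, 726, 652, 677, 537, 621, 686, 582, 486, 720, 689
Mean correct RT = 8083/13 = 621.7692 ms
Proportion correct = 13/14
IES = 621.7692 / (13/14) = 669.598 ms

670 ms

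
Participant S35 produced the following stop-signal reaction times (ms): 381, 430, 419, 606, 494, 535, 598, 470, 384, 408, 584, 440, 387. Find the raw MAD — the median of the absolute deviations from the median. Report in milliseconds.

54 ms

Sorted: 381, 384, 387, 408, 419, 430, 440, 470, 494, 535, 584, 598, 606 → median = 440
|x − 440|: 59, 10, 21, 166, 54, 95, 158, 30, 56, 32, 144, 0, 53
Sorted deviations: 0, 10, 21, 30, 32, 53, 54, 56, 59, 95, 144, 158, 166 → MAD = 54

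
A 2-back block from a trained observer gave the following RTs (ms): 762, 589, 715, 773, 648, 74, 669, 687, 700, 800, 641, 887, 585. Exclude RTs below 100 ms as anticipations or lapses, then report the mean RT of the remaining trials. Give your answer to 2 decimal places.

Excluded: 74
Retained (n=12): Σ = 8456
Mean = 8456/12 = 704.6667

704.67 ms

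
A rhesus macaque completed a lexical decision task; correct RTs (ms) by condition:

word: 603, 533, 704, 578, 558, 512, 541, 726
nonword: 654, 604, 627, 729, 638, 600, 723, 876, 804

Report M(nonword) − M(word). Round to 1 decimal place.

M(word) = 4755/8 = 594.375
M(nonword) = 6255/9 = 695.000
Difference = 695.000 − 594.375 = 100.625 ms

100.6 ms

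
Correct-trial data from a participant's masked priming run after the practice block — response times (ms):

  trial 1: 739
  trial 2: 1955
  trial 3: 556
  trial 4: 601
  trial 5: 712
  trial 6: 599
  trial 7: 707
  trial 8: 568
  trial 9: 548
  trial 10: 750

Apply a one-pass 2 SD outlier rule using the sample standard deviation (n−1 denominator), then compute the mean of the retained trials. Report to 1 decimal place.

642.2 ms

n = 10, ΣRT = 7735, M = 773.500
Σ(x−M)² = 1606482.50; s = √(1606482.50/9) = 422.490
Cutoffs: 773.500 ± 2·422.490 → [-71.5, 1618.5]
Outside: 1955 → excluded.
Retained (n=9): Σ = 5780, mean = 5780/9 = 642.222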